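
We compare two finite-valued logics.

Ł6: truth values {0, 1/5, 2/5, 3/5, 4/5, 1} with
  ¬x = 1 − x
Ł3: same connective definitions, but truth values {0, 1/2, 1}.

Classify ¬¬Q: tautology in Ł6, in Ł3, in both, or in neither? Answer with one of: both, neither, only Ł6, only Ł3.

neither

In Ł6: at Q = 0 the value is 0 — not a tautology.
In Ł3: at Q = 0 the value is 0 — not a tautology.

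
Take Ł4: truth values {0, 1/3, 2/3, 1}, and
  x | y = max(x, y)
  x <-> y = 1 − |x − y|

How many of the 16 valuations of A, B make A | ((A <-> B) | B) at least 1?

A = 0, B = 0 ↦ 1  ≥
A = 0, B = 1/3 ↦ 2/3  <
A = 0, B = 2/3 ↦ 2/3  <
A = 0, B = 1 ↦ 1  ≥
A = 1/3, B = 0 ↦ 2/3  <
A = 1/3, B = 1/3 ↦ 1  ≥
A = 1/3, B = 2/3 ↦ 2/3  <
A = 1/3, B = 1 ↦ 1  ≥
A = 2/3, B = 0 ↦ 2/3  <
A = 2/3, B = 1/3 ↦ 2/3  <
A = 2/3, B = 2/3 ↦ 1  ≥
A = 2/3, B = 1 ↦ 1  ≥
A = 1, B = 0 ↦ 1  ≥
A = 1, B = 1/3 ↦ 1  ≥
A = 1, B = 2/3 ↦ 1  ≥
A = 1, B = 1 ↦ 1  ≥
So 10 of the 16 assignments meet the threshold.

10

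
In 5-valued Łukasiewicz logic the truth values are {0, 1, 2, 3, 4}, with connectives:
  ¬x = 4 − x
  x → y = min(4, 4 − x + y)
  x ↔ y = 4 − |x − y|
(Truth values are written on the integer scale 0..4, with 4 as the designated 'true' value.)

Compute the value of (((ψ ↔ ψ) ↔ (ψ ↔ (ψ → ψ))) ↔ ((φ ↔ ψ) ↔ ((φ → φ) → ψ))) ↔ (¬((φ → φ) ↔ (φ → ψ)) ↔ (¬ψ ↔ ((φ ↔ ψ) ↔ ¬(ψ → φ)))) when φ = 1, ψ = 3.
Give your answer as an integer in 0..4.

ψ ↔ ψ = 3 ↔ 3 = 4
ψ → ψ = 3 → 3 = 4
ψ ↔ (ψ → ψ) = 3 ↔ 4 = 3
(ψ ↔ ψ) ↔ (ψ ↔ (ψ → ψ)) = 4 ↔ 3 = 3
φ ↔ ψ = 1 ↔ 3 = 2
φ → φ = 1 → 1 = 4
(φ → φ) → ψ = 4 → 3 = 3
(φ ↔ ψ) ↔ ((φ → φ) → ψ) = 2 ↔ 3 = 3
((ψ ↔ ψ) ↔ (ψ ↔ (ψ → ψ))) ↔ ((φ ↔ ψ) ↔ ((φ → φ) → ψ)) = 3 ↔ 3 = 4
φ → φ = 1 → 1 = 4
φ → ψ = 1 → 3 = 4
(φ → φ) ↔ (φ → ψ) = 4 ↔ 4 = 4
¬((φ → φ) ↔ (φ → ψ)) = ¬4 = 0
¬ψ = ¬3 = 1
φ ↔ ψ = 1 ↔ 3 = 2
ψ → φ = 3 → 1 = 2
¬(ψ → φ) = ¬2 = 2
(φ ↔ ψ) ↔ ¬(ψ → φ) = 2 ↔ 2 = 4
¬ψ ↔ ((φ ↔ ψ) ↔ ¬(ψ → φ)) = 1 ↔ 4 = 1
¬((φ → φ) ↔ (φ → ψ)) ↔ (¬ψ ↔ ((φ ↔ ψ) ↔ ¬(ψ → φ))) = 0 ↔ 1 = 3
(((ψ ↔ ψ) ↔ (ψ ↔ (ψ → ψ))) ↔ ((φ ↔ ψ) ↔ ((φ → φ) → ψ))) ↔ (¬((φ → φ) ↔ (φ → ψ)) ↔ (¬ψ ↔ ((φ ↔ ψ) ↔ ¬(ψ → φ)))) = 4 ↔ 3 = 3

3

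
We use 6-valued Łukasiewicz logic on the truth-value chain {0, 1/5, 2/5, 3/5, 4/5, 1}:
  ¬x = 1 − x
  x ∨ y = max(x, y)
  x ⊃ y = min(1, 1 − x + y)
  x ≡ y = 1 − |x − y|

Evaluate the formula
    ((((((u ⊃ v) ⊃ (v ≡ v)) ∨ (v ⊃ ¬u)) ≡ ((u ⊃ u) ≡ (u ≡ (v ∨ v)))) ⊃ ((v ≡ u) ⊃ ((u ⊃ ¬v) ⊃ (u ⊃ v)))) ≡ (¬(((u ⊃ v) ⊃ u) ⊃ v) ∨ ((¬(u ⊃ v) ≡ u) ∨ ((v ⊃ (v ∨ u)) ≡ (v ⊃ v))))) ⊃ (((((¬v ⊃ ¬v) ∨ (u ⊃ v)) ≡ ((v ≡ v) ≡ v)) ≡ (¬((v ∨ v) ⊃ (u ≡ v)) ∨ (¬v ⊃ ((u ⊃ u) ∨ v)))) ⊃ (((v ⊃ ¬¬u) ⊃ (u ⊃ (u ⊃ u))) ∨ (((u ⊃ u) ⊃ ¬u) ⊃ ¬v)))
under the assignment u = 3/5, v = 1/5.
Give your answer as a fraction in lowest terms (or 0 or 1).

1

u ⊃ v = 3/5 ⊃ 1/5 = 3/5
v ≡ v = 1/5 ≡ 1/5 = 1
(u ⊃ v) ⊃ (v ≡ v) = 3/5 ⊃ 1 = 1
¬u = ¬3/5 = 2/5
v ⊃ ¬u = 1/5 ⊃ 2/5 = 1
((u ⊃ v) ⊃ (v ≡ v)) ∨ (v ⊃ ¬u) = 1 ∨ 1 = 1
u ⊃ u = 3/5 ⊃ 3/5 = 1
v ∨ v = 1/5 ∨ 1/5 = 1/5
u ≡ (v ∨ v) = 3/5 ≡ 1/5 = 3/5
(u ⊃ u) ≡ (u ≡ (v ∨ v)) = 1 ≡ 3/5 = 3/5
(((u ⊃ v) ⊃ (v ≡ v)) ∨ (v ⊃ ¬u)) ≡ ((u ⊃ u) ≡ (u ≡ (v ∨ v))) = 1 ≡ 3/5 = 3/5
v ≡ u = 1/5 ≡ 3/5 = 3/5
¬v = ¬1/5 = 4/5
u ⊃ ¬v = 3/5 ⊃ 4/5 = 1
u ⊃ v = 3/5 ⊃ 1/5 = 3/5
(u ⊃ ¬v) ⊃ (u ⊃ v) = 1 ⊃ 3/5 = 3/5
(v ≡ u) ⊃ ((u ⊃ ¬v) ⊃ (u ⊃ v)) = 3/5 ⊃ 3/5 = 1
((((u ⊃ v) ⊃ (v ≡ v)) ∨ (v ⊃ ¬u)) ≡ ((u ⊃ u) ≡ (u ≡ (v ∨ v)))) ⊃ ((v ≡ u) ⊃ ((u ⊃ ¬v) ⊃ (u ⊃ v))) = 3/5 ⊃ 1 = 1
u ⊃ v = 3/5 ⊃ 1/5 = 3/5
(u ⊃ v) ⊃ u = 3/5 ⊃ 3/5 = 1
((u ⊃ v) ⊃ u) ⊃ v = 1 ⊃ 1/5 = 1/5
¬(((u ⊃ v) ⊃ u) ⊃ v) = ¬1/5 = 4/5
u ⊃ v = 3/5 ⊃ 1/5 = 3/5
¬(u ⊃ v) = ¬3/5 = 2/5
¬(u ⊃ v) ≡ u = 2/5 ≡ 3/5 = 4/5
v ∨ u = 1/5 ∨ 3/5 = 3/5
v ⊃ (v ∨ u) = 1/5 ⊃ 3/5 = 1
v ⊃ v = 1/5 ⊃ 1/5 = 1
(v ⊃ (v ∨ u)) ≡ (v ⊃ v) = 1 ≡ 1 = 1
(¬(u ⊃ v) ≡ u) ∨ ((v ⊃ (v ∨ u)) ≡ (v ⊃ v)) = 4/5 ∨ 1 = 1
¬(((u ⊃ v) ⊃ u) ⊃ v) ∨ ((¬(u ⊃ v) ≡ u) ∨ ((v ⊃ (v ∨ u)) ≡ (v ⊃ v))) = 4/5 ∨ 1 = 1
(((((u ⊃ v) ⊃ (v ≡ v)) ∨ (v ⊃ ¬u)) ≡ ((u ⊃ u) ≡ (u ≡ (v ∨ v)))) ⊃ ((v ≡ u) ⊃ ((u ⊃ ¬v) ⊃ (u ⊃ v)))) ≡ (¬(((u ⊃ v) ⊃ u) ⊃ v) ∨ ((¬(u ⊃ v) ≡ u) ∨ ((v ⊃ (v ∨ u)) ≡ (v ⊃ v)))) = 1 ≡ 1 = 1
¬v = ¬1/5 = 4/5
¬v = ¬1/5 = 4/5
¬v ⊃ ¬v = 4/5 ⊃ 4/5 = 1
u ⊃ v = 3/5 ⊃ 1/5 = 3/5
(¬v ⊃ ¬v) ∨ (u ⊃ v) = 1 ∨ 3/5 = 1
v ≡ v = 1/5 ≡ 1/5 = 1
(v ≡ v) ≡ v = 1 ≡ 1/5 = 1/5
((¬v ⊃ ¬v) ∨ (u ⊃ v)) ≡ ((v ≡ v) ≡ v) = 1 ≡ 1/5 = 1/5
v ∨ v = 1/5 ∨ 1/5 = 1/5
u ≡ v = 3/5 ≡ 1/5 = 3/5
(v ∨ v) ⊃ (u ≡ v) = 1/5 ⊃ 3/5 = 1
¬((v ∨ v) ⊃ (u ≡ v)) = ¬1 = 0
¬v = ¬1/5 = 4/5
u ⊃ u = 3/5 ⊃ 3/5 = 1
(u ⊃ u) ∨ v = 1 ∨ 1/5 = 1
¬v ⊃ ((u ⊃ u) ∨ v) = 4/5 ⊃ 1 = 1
¬((v ∨ v) ⊃ (u ≡ v)) ∨ (¬v ⊃ ((u ⊃ u) ∨ v)) = 0 ∨ 1 = 1
(((¬v ⊃ ¬v) ∨ (u ⊃ v)) ≡ ((v ≡ v) ≡ v)) ≡ (¬((v ∨ v) ⊃ (u ≡ v)) ∨ (¬v ⊃ ((u ⊃ u) ∨ v))) = 1/5 ≡ 1 = 1/5
¬u = ¬3/5 = 2/5
¬¬u = ¬2/5 = 3/5
v ⊃ ¬¬u = 1/5 ⊃ 3/5 = 1
u ⊃ u = 3/5 ⊃ 3/5 = 1
u ⊃ (u ⊃ u) = 3/5 ⊃ 1 = 1
(v ⊃ ¬¬u) ⊃ (u ⊃ (u ⊃ u)) = 1 ⊃ 1 = 1
u ⊃ u = 3/5 ⊃ 3/5 = 1
¬u = ¬3/5 = 2/5
(u ⊃ u) ⊃ ¬u = 1 ⊃ 2/5 = 2/5
¬v = ¬1/5 = 4/5
((u ⊃ u) ⊃ ¬u) ⊃ ¬v = 2/5 ⊃ 4/5 = 1
((v ⊃ ¬¬u) ⊃ (u ⊃ (u ⊃ u))) ∨ (((u ⊃ u) ⊃ ¬u) ⊃ ¬v) = 1 ∨ 1 = 1
((((¬v ⊃ ¬v) ∨ (u ⊃ v)) ≡ ((v ≡ v) ≡ v)) ≡ (¬((v ∨ v) ⊃ (u ≡ v)) ∨ (¬v ⊃ ((u ⊃ u) ∨ v)))) ⊃ (((v ⊃ ¬¬u) ⊃ (u ⊃ (u ⊃ u))) ∨ (((u ⊃ u) ⊃ ¬u) ⊃ ¬v)) = 1/5 ⊃ 1 = 1
((((((u ⊃ v) ⊃ (v ≡ v)) ∨ (v ⊃ ¬u)) ≡ ((u ⊃ u) ≡ (u ≡ (v ∨ v)))) ⊃ ((v ≡ u) ⊃ ((u ⊃ ¬v) ⊃ (u ⊃ v)))) ≡ (¬(((u ⊃ v) ⊃ u) ⊃ v) ∨ ((¬(u ⊃ v) ≡ u) ∨ ((v ⊃ (v ∨ u)) ≡ (v ⊃ v))))) ⊃ (((((¬v ⊃ ¬v) ∨ (u ⊃ v)) ≡ ((v ≡ v) ≡ v)) ≡ (¬((v ∨ v) ⊃ (u ≡ v)) ∨ (¬v ⊃ ((u ⊃ u) ∨ v)))) ⊃ (((v ⊃ ¬¬u) ⊃ (u ⊃ (u ⊃ u))) ∨ (((u ⊃ u) ⊃ ¬u) ⊃ ¬v))) = 1 ⊃ 1 = 1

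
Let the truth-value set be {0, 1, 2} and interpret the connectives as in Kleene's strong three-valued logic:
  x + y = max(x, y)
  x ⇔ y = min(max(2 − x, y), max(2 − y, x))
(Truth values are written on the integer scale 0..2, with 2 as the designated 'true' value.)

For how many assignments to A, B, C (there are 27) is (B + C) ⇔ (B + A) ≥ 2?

12

value 2: 12 assignments (counts)
value 1: 13 assignments
value 0: 2 assignments
So 12 of the 27 assignments meet the threshold.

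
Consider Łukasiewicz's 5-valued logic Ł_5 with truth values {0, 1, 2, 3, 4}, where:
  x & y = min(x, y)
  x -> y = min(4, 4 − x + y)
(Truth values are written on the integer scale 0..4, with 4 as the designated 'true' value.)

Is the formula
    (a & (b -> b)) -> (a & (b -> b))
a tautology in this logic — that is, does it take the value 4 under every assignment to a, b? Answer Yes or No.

Yes

At a = 3, b = 4, for instance:
b -> b = 4 -> 4 = 4
a & (b -> b) = 3 & 4 = 3
(a & (b -> b)) -> (a & (b -> b)) = 3 -> 3 = 4
and checking the remaining 24 assignments likewise gives ≥ 4 in every case.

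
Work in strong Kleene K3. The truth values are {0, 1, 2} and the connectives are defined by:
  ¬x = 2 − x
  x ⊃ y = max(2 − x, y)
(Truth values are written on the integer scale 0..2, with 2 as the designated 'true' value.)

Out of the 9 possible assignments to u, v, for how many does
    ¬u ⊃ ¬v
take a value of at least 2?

u = 0, v = 0 ↦ 2  ≥
u = 0, v = 1 ↦ 1  <
u = 0, v = 2 ↦ 0  <
u = 1, v = 0 ↦ 2  ≥
u = 1, v = 1 ↦ 1  <
u = 1, v = 2 ↦ 1  <
u = 2, v = 0 ↦ 2  ≥
u = 2, v = 1 ↦ 2  ≥
u = 2, v = 2 ↦ 2  ≥
So 5 of the 9 assignments meet the threshold.

5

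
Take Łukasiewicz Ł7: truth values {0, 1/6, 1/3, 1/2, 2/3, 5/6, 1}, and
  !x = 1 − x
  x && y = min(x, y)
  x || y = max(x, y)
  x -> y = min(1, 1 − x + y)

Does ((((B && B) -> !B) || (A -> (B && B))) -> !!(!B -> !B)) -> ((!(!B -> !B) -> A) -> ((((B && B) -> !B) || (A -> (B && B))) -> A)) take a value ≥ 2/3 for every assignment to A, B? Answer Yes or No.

Counterexample: take A = 0, B = 0.
B && B = 0 && 0 = 0
!B = !0 = 1
(B && B) -> !B = 0 -> 1 = 1
B && B = 0 && 0 = 0
A -> (B && B) = 0 -> 0 = 1
((B && B) -> !B) || (A -> (B && B)) = 1 || 1 = 1
!B = !0 = 1
!B = !0 = 1
!B -> !B = 1 -> 1 = 1
!(!B -> !B) = !1 = 0
!!(!B -> !B) = !0 = 1
(((B && B) -> !B) || (A -> (B && B))) -> !!(!B -> !B) = 1 -> 1 = 1
!B = !0 = 1
!B = !0 = 1
!B -> !B = 1 -> 1 = 1
!(!B -> !B) = !1 = 0
!(!B -> !B) -> A = 0 -> 0 = 1
B && B = 0 && 0 = 0
!B = !0 = 1
(B && B) -> !B = 0 -> 1 = 1
B && B = 0 && 0 = 0
A -> (B && B) = 0 -> 0 = 1
((B && B) -> !B) || (A -> (B && B)) = 1 || 1 = 1
(((B && B) -> !B) || (A -> (B && B))) -> A = 1 -> 0 = 0
(!(!B -> !B) -> A) -> ((((B && B) -> !B) || (A -> (B && B))) -> A) = 1 -> 0 = 0
((((B && B) -> !B) || (A -> (B && B))) -> !!(!B -> !B)) -> ((!(!B -> !B) -> A) -> ((((B && B) -> !B) || (A -> (B && B))) -> A)) = 1 -> 0 = 0
This gives 0, which is below 2/3.

No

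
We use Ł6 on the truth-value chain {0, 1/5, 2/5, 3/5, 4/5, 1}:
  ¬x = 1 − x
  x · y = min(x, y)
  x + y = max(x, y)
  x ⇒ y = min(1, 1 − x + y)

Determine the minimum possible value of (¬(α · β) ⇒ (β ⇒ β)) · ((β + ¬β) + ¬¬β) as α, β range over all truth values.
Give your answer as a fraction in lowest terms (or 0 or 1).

Take α = 0, β = 2/5:
α · β = 0 · 2/5 = 0
¬(α · β) = ¬0 = 1
β ⇒ β = 2/5 ⇒ 2/5 = 1
¬(α · β) ⇒ (β ⇒ β) = 1 ⇒ 1 = 1
¬β = ¬2/5 = 3/5
β + ¬β = 2/5 + 3/5 = 3/5
¬β = ¬2/5 = 3/5
¬¬β = ¬3/5 = 2/5
(β + ¬β) + ¬¬β = 3/5 + 2/5 = 3/5
(¬(α · β) ⇒ (β ⇒ β)) · ((β + ¬β) + ¬¬β) = 1 · 3/5 = 3/5
No assignment yields a value below 3/5, so this is the minimum.

3/5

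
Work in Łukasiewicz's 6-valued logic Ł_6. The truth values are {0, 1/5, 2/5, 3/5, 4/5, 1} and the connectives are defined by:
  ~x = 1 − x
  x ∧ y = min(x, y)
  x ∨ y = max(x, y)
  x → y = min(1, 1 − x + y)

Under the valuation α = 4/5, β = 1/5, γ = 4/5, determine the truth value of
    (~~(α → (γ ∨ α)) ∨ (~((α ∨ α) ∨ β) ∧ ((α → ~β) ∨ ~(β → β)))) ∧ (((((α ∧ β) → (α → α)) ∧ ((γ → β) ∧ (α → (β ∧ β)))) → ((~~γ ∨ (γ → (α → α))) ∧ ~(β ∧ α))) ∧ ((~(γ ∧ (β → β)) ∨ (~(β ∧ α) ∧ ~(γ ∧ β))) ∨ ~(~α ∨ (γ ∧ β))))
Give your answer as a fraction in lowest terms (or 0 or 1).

4/5

γ ∨ α = 4/5 ∨ 4/5 = 4/5
α → (γ ∨ α) = 4/5 → 4/5 = 1
~(α → (γ ∨ α)) = ~1 = 0
~~(α → (γ ∨ α)) = ~0 = 1
α ∨ α = 4/5 ∨ 4/5 = 4/5
(α ∨ α) ∨ β = 4/5 ∨ 1/5 = 4/5
~((α ∨ α) ∨ β) = ~4/5 = 1/5
~β = ~1/5 = 4/5
α → ~β = 4/5 → 4/5 = 1
β → β = 1/5 → 1/5 = 1
~(β → β) = ~1 = 0
(α → ~β) ∨ ~(β → β) = 1 ∨ 0 = 1
~((α ∨ α) ∨ β) ∧ ((α → ~β) ∨ ~(β → β)) = 1/5 ∧ 1 = 1/5
~~(α → (γ ∨ α)) ∨ (~((α ∨ α) ∨ β) ∧ ((α → ~β) ∨ ~(β → β))) = 1 ∨ 1/5 = 1
α ∧ β = 4/5 ∧ 1/5 = 1/5
α → α = 4/5 → 4/5 = 1
(α ∧ β) → (α → α) = 1/5 → 1 = 1
γ → β = 4/5 → 1/5 = 2/5
β ∧ β = 1/5 ∧ 1/5 = 1/5
α → (β ∧ β) = 4/5 → 1/5 = 2/5
(γ → β) ∧ (α → (β ∧ β)) = 2/5 ∧ 2/5 = 2/5
((α ∧ β) → (α → α)) ∧ ((γ → β) ∧ (α → (β ∧ β))) = 1 ∧ 2/5 = 2/5
~γ = ~4/5 = 1/5
~~γ = ~1/5 = 4/5
α → α = 4/5 → 4/5 = 1
γ → (α → α) = 4/5 → 1 = 1
~~γ ∨ (γ → (α → α)) = 4/5 ∨ 1 = 1
β ∧ α = 1/5 ∧ 4/5 = 1/5
~(β ∧ α) = ~1/5 = 4/5
(~~γ ∨ (γ → (α → α))) ∧ ~(β ∧ α) = 1 ∧ 4/5 = 4/5
(((α ∧ β) → (α → α)) ∧ ((γ → β) ∧ (α → (β ∧ β)))) → ((~~γ ∨ (γ → (α → α))) ∧ ~(β ∧ α)) = 2/5 → 4/5 = 1
β → β = 1/5 → 1/5 = 1
γ ∧ (β → β) = 4/5 ∧ 1 = 4/5
~(γ ∧ (β → β)) = ~4/5 = 1/5
β ∧ α = 1/5 ∧ 4/5 = 1/5
~(β ∧ α) = ~1/5 = 4/5
γ ∧ β = 4/5 ∧ 1/5 = 1/5
~(γ ∧ β) = ~1/5 = 4/5
~(β ∧ α) ∧ ~(γ ∧ β) = 4/5 ∧ 4/5 = 4/5
~(γ ∧ (β → β)) ∨ (~(β ∧ α) ∧ ~(γ ∧ β)) = 1/5 ∨ 4/5 = 4/5
~α = ~4/5 = 1/5
γ ∧ β = 4/5 ∧ 1/5 = 1/5
~α ∨ (γ ∧ β) = 1/5 ∨ 1/5 = 1/5
~(~α ∨ (γ ∧ β)) = ~1/5 = 4/5
(~(γ ∧ (β → β)) ∨ (~(β ∧ α) ∧ ~(γ ∧ β))) ∨ ~(~α ∨ (γ ∧ β)) = 4/5 ∨ 4/5 = 4/5
((((α ∧ β) → (α → α)) ∧ ((γ → β) ∧ (α → (β ∧ β)))) → ((~~γ ∨ (γ → (α → α))) ∧ ~(β ∧ α))) ∧ ((~(γ ∧ (β → β)) ∨ (~(β ∧ α) ∧ ~(γ ∧ β))) ∨ ~(~α ∨ (γ ∧ β))) = 1 ∧ 4/5 = 4/5
(~~(α → (γ ∨ α)) ∨ (~((α ∨ α) ∨ β) ∧ ((α → ~β) ∨ ~(β → β)))) ∧ (((((α ∧ β) → (α → α)) ∧ ((γ → β) ∧ (α → (β ∧ β)))) → ((~~γ ∨ (γ → (α → α))) ∧ ~(β ∧ α))) ∧ ((~(γ ∧ (β → β)) ∨ (~(β ∧ α) ∧ ~(γ ∧ β))) ∨ ~(~α ∨ (γ ∧ β)))) = 1 ∧ 4/5 = 4/5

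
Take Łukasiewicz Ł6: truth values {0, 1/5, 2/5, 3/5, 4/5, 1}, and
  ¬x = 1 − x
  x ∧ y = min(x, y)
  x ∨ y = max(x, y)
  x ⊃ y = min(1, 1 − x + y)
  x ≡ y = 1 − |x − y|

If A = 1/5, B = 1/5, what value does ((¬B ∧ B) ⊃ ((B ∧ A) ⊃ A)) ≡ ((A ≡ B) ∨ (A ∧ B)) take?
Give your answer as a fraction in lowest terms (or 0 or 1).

¬B = ¬1/5 = 4/5
¬B ∧ B = 4/5 ∧ 1/5 = 1/5
B ∧ A = 1/5 ∧ 1/5 = 1/5
(B ∧ A) ⊃ A = 1/5 ⊃ 1/5 = 1
(¬B ∧ B) ⊃ ((B ∧ A) ⊃ A) = 1/5 ⊃ 1 = 1
A ≡ B = 1/5 ≡ 1/5 = 1
A ∧ B = 1/5 ∧ 1/5 = 1/5
(A ≡ B) ∨ (A ∧ B) = 1 ∨ 1/5 = 1
((¬B ∧ B) ⊃ ((B ∧ A) ⊃ A)) ≡ ((A ≡ B) ∨ (A ∧ B)) = 1 ≡ 1 = 1

1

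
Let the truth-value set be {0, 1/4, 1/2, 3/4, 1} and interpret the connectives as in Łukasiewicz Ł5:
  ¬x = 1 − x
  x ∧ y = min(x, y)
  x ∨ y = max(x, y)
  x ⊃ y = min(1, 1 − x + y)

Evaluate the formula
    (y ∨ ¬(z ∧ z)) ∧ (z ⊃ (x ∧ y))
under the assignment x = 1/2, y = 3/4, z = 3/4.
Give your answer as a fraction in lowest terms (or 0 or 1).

3/4

z ∧ z = 3/4 ∧ 3/4 = 3/4
¬(z ∧ z) = ¬3/4 = 1/4
y ∨ ¬(z ∧ z) = 3/4 ∨ 1/4 = 3/4
x ∧ y = 1/2 ∧ 3/4 = 1/2
z ⊃ (x ∧ y) = 3/4 ⊃ 1/2 = 3/4
(y ∨ ¬(z ∧ z)) ∧ (z ⊃ (x ∧ y)) = 3/4 ∧ 3/4 = 3/4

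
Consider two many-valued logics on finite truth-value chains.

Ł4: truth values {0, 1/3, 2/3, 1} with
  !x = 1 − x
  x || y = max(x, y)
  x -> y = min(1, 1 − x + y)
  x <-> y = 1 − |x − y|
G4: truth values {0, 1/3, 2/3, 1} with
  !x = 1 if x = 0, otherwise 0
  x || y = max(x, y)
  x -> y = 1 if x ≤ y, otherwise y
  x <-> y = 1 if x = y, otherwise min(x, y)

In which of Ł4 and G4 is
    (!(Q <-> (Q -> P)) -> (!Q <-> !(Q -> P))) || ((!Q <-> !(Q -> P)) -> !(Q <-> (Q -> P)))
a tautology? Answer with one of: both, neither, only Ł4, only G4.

both

In Ł4: every assignment gives 1 — tautology.
In G4: every assignment gives 1 — tautology.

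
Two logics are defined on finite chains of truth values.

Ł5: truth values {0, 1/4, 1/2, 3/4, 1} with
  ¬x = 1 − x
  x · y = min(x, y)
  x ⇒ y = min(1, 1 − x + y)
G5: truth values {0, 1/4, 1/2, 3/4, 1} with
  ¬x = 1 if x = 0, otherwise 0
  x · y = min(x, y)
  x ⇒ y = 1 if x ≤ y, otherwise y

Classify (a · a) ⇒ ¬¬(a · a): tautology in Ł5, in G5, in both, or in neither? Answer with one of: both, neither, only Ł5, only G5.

In Ł5: every assignment gives 1 — tautology.
In G5: every assignment gives 1 — tautology.

both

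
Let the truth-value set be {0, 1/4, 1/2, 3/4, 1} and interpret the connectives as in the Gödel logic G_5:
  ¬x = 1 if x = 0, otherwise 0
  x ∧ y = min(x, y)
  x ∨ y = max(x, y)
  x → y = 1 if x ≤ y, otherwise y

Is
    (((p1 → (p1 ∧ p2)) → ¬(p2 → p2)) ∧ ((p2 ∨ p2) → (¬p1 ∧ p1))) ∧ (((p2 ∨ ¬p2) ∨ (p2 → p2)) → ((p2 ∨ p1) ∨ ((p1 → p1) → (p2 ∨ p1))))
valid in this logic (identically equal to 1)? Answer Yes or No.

No

Counterexample: take p1 = 0, p2 = 0.
p1 ∧ p2 = 0 ∧ 0 = 0
p1 → (p1 ∧ p2) = 0 → 0 = 1
p2 → p2 = 0 → 0 = 1
¬(p2 → p2) = ¬1 = 0
(p1 → (p1 ∧ p2)) → ¬(p2 → p2) = 1 → 0 = 0
p2 ∨ p2 = 0 ∨ 0 = 0
¬p1 = ¬0 = 1
¬p1 ∧ p1 = 1 ∧ 0 = 0
(p2 ∨ p2) → (¬p1 ∧ p1) = 0 → 0 = 1
((p1 → (p1 ∧ p2)) → ¬(p2 → p2)) ∧ ((p2 ∨ p2) → (¬p1 ∧ p1)) = 0 ∧ 1 = 0
¬p2 = ¬0 = 1
p2 ∨ ¬p2 = 0 ∨ 1 = 1
p2 → p2 = 0 → 0 = 1
(p2 ∨ ¬p2) ∨ (p2 → p2) = 1 ∨ 1 = 1
p2 ∨ p1 = 0 ∨ 0 = 0
p1 → p1 = 0 → 0 = 1
p2 ∨ p1 = 0 ∨ 0 = 0
(p1 → p1) → (p2 ∨ p1) = 1 → 0 = 0
(p2 ∨ p1) ∨ ((p1 → p1) → (p2 ∨ p1)) = 0 ∨ 0 = 0
((p2 ∨ ¬p2) ∨ (p2 → p2)) → ((p2 ∨ p1) ∨ ((p1 → p1) → (p2 ∨ p1))) = 1 → 0 = 0
(((p1 → (p1 ∧ p2)) → ¬(p2 → p2)) ∧ ((p2 ∨ p2) → (¬p1 ∧ p1))) ∧ (((p2 ∨ ¬p2) ∨ (p2 → p2)) → ((p2 ∨ p1) ∨ ((p1 → p1) → (p2 ∨ p1)))) = 0 ∧ 0 = 0
This gives 0 ≠ 1.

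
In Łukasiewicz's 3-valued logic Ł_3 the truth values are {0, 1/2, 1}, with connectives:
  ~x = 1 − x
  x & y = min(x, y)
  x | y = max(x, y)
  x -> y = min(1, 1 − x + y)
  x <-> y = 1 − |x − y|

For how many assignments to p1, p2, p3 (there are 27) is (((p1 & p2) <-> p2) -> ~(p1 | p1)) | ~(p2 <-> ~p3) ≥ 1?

value 1: 15 assignments (counts)
value 1/2: 9 assignments
value 0: 3 assignments
So 15 of the 27 assignments meet the threshold.

15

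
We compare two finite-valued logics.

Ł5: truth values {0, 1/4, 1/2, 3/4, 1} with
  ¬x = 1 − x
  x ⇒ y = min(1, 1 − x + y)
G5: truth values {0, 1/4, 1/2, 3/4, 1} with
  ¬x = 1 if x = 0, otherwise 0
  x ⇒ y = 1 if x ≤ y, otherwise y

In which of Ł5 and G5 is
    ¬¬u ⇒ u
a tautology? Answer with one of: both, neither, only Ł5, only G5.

only Ł5

In Ł5: every assignment gives 1 — tautology.
In G5: at u = 1/4 the value is 1/4 — not a tautology.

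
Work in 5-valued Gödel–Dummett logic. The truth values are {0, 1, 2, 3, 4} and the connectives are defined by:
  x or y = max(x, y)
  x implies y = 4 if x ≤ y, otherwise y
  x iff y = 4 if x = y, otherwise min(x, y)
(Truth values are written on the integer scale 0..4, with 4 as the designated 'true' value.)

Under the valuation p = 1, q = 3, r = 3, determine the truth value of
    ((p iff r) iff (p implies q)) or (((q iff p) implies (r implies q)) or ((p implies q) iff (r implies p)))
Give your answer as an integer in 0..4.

p iff r = 1 iff 3 = 1
p implies q = 1 implies 3 = 4
(p iff r) iff (p implies q) = 1 iff 4 = 1
q iff p = 3 iff 1 = 1
r implies q = 3 implies 3 = 4
(q iff p) implies (r implies q) = 1 implies 4 = 4
p implies q = 1 implies 3 = 4
r implies p = 3 implies 1 = 1
(p implies q) iff (r implies p) = 4 iff 1 = 1
((q iff p) implies (r implies q)) or ((p implies q) iff (r implies p)) = 4 or 1 = 4
((p iff r) iff (p implies q)) or (((q iff p) implies (r implies q)) or ((p implies q) iff (r implies p))) = 1 or 4 = 4

4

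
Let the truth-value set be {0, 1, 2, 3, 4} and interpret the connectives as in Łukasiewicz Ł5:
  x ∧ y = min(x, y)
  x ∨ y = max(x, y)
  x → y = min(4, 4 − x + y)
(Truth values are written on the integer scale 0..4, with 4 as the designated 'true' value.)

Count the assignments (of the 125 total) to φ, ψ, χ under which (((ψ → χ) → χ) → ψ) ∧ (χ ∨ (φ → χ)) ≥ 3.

value 4: 35 assignments (counts)
value 3: 31 assignments (counts)
value 2: 29 assignments
value 1: 20 assignments
value 0: 10 assignments
So 66 of the 125 assignments meet the threshold.

66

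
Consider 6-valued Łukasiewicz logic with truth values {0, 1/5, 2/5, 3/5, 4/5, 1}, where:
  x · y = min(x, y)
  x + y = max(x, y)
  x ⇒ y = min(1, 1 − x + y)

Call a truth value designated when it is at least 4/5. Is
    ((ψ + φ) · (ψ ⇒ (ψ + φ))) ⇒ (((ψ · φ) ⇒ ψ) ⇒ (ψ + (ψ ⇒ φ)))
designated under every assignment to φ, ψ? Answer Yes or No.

At φ = 0, ψ = 2/5, for instance:
ψ + φ = 2/5 + 0 = 2/5
ψ + φ = 2/5 + 0 = 2/5
ψ ⇒ (ψ + φ) = 2/5 ⇒ 2/5 = 1
(ψ + φ) · (ψ ⇒ (ψ + φ)) = 2/5 · 1 = 2/5
ψ · φ = 2/5 · 0 = 0
(ψ · φ) ⇒ ψ = 0 ⇒ 2/5 = 1
ψ ⇒ φ = 2/5 ⇒ 0 = 3/5
ψ + (ψ ⇒ φ) = 2/5 + 3/5 = 3/5
((ψ · φ) ⇒ ψ) ⇒ (ψ + (ψ ⇒ φ)) = 1 ⇒ 3/5 = 3/5
((ψ + φ) · (ψ ⇒ (ψ + φ))) ⇒ (((ψ · φ) ⇒ ψ) ⇒ (ψ + (ψ ⇒ φ))) = 2/5 ⇒ 3/5 = 1
and checking the remaining 35 assignments likewise gives ≥ 4/5 in every case.

Yes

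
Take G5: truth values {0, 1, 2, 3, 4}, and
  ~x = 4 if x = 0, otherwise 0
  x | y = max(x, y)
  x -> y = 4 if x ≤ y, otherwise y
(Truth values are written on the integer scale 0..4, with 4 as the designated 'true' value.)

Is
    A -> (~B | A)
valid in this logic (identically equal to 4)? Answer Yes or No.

At A = 4, B = 1, for instance:
~B = ~1 = 0
~B | A = 0 | 4 = 4
A -> (~B | A) = 4 -> 4 = 4
and checking the remaining 24 assignments likewise gives ≥ 4 in every case.

Yes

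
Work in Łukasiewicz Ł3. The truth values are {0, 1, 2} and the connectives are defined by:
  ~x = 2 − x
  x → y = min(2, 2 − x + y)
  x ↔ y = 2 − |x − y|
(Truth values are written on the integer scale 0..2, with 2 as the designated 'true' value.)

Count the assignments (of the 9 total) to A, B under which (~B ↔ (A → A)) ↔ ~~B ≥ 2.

A = 0, B = 0 ↦ 0  <
A = 0, B = 1 ↦ 2  ≥
A = 0, B = 2 ↦ 0  <
A = 1, B = 0 ↦ 0  <
A = 1, B = 1 ↦ 2  ≥
A = 1, B = 2 ↦ 0  <
A = 2, B = 0 ↦ 0  <
A = 2, B = 1 ↦ 2  ≥
A = 2, B = 2 ↦ 0  <
So 3 of the 9 assignments meet the threshold.

3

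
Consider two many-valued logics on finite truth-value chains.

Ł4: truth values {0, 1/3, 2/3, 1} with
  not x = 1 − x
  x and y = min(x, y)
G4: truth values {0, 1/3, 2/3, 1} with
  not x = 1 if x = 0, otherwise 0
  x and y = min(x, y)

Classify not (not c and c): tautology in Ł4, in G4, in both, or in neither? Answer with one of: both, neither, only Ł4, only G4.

In Ł4: at c = 1/3 the value is 2/3 — not a tautology.
In G4: every assignment gives 1 — tautology.

only G4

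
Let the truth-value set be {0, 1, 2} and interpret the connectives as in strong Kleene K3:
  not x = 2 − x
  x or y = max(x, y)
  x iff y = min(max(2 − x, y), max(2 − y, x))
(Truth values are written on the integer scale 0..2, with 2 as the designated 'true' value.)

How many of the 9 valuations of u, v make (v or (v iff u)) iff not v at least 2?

1

u = 0, v = 0 ↦ 2  ≥
u = 0, v = 1 ↦ 1  <
u = 0, v = 2 ↦ 0  <
u = 1, v = 0 ↦ 1  <
u = 1, v = 1 ↦ 1  <
u = 1, v = 2 ↦ 0  <
u = 2, v = 0 ↦ 0  <
u = 2, v = 1 ↦ 1  <
u = 2, v = 2 ↦ 0  <
So 1 of the 9 assignments meets the threshold.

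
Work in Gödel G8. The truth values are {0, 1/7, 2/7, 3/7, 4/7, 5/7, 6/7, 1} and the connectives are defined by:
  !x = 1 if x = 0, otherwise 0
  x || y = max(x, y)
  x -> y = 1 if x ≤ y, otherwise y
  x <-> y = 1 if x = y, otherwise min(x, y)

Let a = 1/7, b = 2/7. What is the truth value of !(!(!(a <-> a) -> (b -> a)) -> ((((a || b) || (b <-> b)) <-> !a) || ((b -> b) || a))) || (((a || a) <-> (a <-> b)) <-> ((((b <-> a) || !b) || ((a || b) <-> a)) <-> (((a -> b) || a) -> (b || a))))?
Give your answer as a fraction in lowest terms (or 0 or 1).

1/7

a <-> a = 1/7 <-> 1/7 = 1
!(a <-> a) = !1 = 0
b -> a = 2/7 -> 1/7 = 1/7
!(a <-> a) -> (b -> a) = 0 -> 1/7 = 1
!(!(a <-> a) -> (b -> a)) = !1 = 0
a || b = 1/7 || 2/7 = 2/7
b <-> b = 2/7 <-> 2/7 = 1
(a || b) || (b <-> b) = 2/7 || 1 = 1
!a = !1/7 = 0
((a || b) || (b <-> b)) <-> !a = 1 <-> 0 = 0
b -> b = 2/7 -> 2/7 = 1
(b -> b) || a = 1 || 1/7 = 1
(((a || b) || (b <-> b)) <-> !a) || ((b -> b) || a) = 0 || 1 = 1
!(!(a <-> a) -> (b -> a)) -> ((((a || b) || (b <-> b)) <-> !a) || ((b -> b) || a)) = 0 -> 1 = 1
!(!(!(a <-> a) -> (b -> a)) -> ((((a || b) || (b <-> b)) <-> !a) || ((b -> b) || a))) = !1 = 0
a || a = 1/7 || 1/7 = 1/7
a <-> b = 1/7 <-> 2/7 = 1/7
(a || a) <-> (a <-> b) = 1/7 <-> 1/7 = 1
b <-> a = 2/7 <-> 1/7 = 1/7
!b = !2/7 = 0
(b <-> a) || !b = 1/7 || 0 = 1/7
a || b = 1/7 || 2/7 = 2/7
(a || b) <-> a = 2/7 <-> 1/7 = 1/7
((b <-> a) || !b) || ((a || b) <-> a) = 1/7 || 1/7 = 1/7
a -> b = 1/7 -> 2/7 = 1
(a -> b) || a = 1 || 1/7 = 1
b || a = 2/7 || 1/7 = 2/7
((a -> b) || a) -> (b || a) = 1 -> 2/7 = 2/7
(((b <-> a) || !b) || ((a || b) <-> a)) <-> (((a -> b) || a) -> (b || a)) = 1/7 <-> 2/7 = 1/7
((a || a) <-> (a <-> b)) <-> ((((b <-> a) || !b) || ((a || b) <-> a)) <-> (((a -> b) || a) -> (b || a))) = 1 <-> 1/7 = 1/7
!(!(!(a <-> a) -> (b -> a)) -> ((((a || b) || (b <-> b)) <-> !a) || ((b -> b) || a))) || (((a || a) <-> (a <-> b)) <-> ((((b <-> a) || !b) || ((a || b) <-> a)) <-> (((a -> b) || a) -> (b || a)))) = 0 || 1/7 = 1/7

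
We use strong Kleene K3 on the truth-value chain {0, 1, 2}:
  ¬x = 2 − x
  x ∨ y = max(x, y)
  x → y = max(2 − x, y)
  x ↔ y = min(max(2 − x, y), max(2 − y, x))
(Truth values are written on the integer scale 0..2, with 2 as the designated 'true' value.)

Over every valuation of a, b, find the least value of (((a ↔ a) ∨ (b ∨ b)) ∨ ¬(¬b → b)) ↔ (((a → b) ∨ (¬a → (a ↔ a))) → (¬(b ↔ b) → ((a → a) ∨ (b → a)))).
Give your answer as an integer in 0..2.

Take a = 1, b = 1:
a ↔ a = 1 ↔ 1 = 1
b ∨ b = 1 ∨ 1 = 1
(a ↔ a) ∨ (b ∨ b) = 1 ∨ 1 = 1
¬b = ¬1 = 1
¬b → b = 1 → 1 = 1
¬(¬b → b) = ¬1 = 1
((a ↔ a) ∨ (b ∨ b)) ∨ ¬(¬b → b) = 1 ∨ 1 = 1
a → b = 1 → 1 = 1
¬a = ¬1 = 1
a ↔ a = 1 ↔ 1 = 1
¬a → (a ↔ a) = 1 → 1 = 1
(a → b) ∨ (¬a → (a ↔ a)) = 1 ∨ 1 = 1
b ↔ b = 1 ↔ 1 = 1
¬(b ↔ b) = ¬1 = 1
a → a = 1 → 1 = 1
b → a = 1 → 1 = 1
(a → a) ∨ (b → a) = 1 ∨ 1 = 1
¬(b ↔ b) → ((a → a) ∨ (b → a)) = 1 → 1 = 1
((a → b) ∨ (¬a → (a ↔ a))) → (¬(b ↔ b) → ((a → a) ∨ (b → a))) = 1 → 1 = 1
(((a ↔ a) ∨ (b ∨ b)) ∨ ¬(¬b → b)) ↔ (((a → b) ∨ (¬a → (a ↔ a))) → (¬(b ↔ b) → ((a → a) ∨ (b → a)))) = 1 ↔ 1 = 1
No assignment yields a value below 1, so this is the minimum.

1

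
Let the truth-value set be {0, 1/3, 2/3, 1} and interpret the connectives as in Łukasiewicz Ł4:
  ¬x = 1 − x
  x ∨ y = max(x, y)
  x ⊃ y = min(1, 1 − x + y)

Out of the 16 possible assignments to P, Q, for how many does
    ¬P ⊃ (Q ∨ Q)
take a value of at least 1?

P = 0, Q = 0 ↦ 0  <
P = 0, Q = 1/3 ↦ 1/3  <
P = 0, Q = 2/3 ↦ 2/3  <
P = 0, Q = 1 ↦ 1  ≥
P = 1/3, Q = 0 ↦ 1/3  <
P = 1/3, Q = 1/3 ↦ 2/3  <
P = 1/3, Q = 2/3 ↦ 1  ≥
P = 1/3, Q = 1 ↦ 1  ≥
P = 2/3, Q = 0 ↦ 2/3  <
P = 2/3, Q = 1/3 ↦ 1  ≥
P = 2/3, Q = 2/3 ↦ 1  ≥
P = 2/3, Q = 1 ↦ 1  ≥
P = 1, Q = 0 ↦ 1  ≥
P = 1, Q = 1/3 ↦ 1  ≥
P = 1, Q = 2/3 ↦ 1  ≥
P = 1, Q = 1 ↦ 1  ≥
So 10 of the 16 assignments meet the threshold.

10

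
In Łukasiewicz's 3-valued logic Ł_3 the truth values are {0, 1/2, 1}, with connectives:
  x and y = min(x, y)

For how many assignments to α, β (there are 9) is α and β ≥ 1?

α = 0, β = 0 ↦ 0  <
α = 0, β = 1/2 ↦ 0  <
α = 0, β = 1 ↦ 0  <
α = 1/2, β = 0 ↦ 0  <
α = 1/2, β = 1/2 ↦ 1/2  <
α = 1/2, β = 1 ↦ 1/2  <
α = 1, β = 0 ↦ 0  <
α = 1, β = 1/2 ↦ 1/2  <
α = 1, β = 1 ↦ 1  ≥
So 1 of the 9 assignments meets the threshold.

1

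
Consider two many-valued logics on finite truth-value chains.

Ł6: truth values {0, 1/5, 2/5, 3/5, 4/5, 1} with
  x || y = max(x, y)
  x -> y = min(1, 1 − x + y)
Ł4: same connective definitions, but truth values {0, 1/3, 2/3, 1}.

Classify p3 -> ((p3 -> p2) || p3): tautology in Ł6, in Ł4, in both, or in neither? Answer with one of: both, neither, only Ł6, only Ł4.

both

In Ł6: every assignment gives 1 — tautology.
In Ł4: every assignment gives 1 — tautology.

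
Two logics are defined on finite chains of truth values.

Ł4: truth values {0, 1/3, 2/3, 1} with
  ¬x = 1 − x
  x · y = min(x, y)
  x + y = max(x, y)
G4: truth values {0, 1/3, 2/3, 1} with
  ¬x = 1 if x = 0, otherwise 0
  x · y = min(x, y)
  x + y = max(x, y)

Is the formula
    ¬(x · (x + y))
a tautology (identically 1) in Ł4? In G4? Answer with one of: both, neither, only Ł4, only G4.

In Ł4: at x = 1/3, y = 0 the value is 2/3 — not a tautology.
In G4: at x = 1/3, y = 0 the value is 0 — not a tautology.

neither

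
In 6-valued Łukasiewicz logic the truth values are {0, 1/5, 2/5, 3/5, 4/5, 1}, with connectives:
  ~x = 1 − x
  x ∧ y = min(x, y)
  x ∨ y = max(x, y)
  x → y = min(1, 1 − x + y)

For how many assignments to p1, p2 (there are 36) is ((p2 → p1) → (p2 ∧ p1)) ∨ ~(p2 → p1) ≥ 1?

value 1: 6 assignments (counts)
value 4/5: 6 assignments
value 3/5: 6 assignments
value 2/5: 6 assignments
value 1/5: 6 assignments
value 0: 6 assignments
So 6 of the 36 assignments meet the threshold.

6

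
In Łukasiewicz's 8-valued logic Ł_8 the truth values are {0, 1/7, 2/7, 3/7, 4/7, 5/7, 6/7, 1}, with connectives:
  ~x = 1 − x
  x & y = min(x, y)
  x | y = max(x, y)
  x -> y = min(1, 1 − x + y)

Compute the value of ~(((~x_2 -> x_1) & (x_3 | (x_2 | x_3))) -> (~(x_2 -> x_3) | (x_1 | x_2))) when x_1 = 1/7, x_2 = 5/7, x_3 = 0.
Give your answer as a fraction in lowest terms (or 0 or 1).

~x_2 = ~5/7 = 2/7
~x_2 -> x_1 = 2/7 -> 1/7 = 6/7
x_2 | x_3 = 5/7 | 0 = 5/7
x_3 | (x_2 | x_3) = 0 | 5/7 = 5/7
(~x_2 -> x_1) & (x_3 | (x_2 | x_3)) = 6/7 & 5/7 = 5/7
x_2 -> x_3 = 5/7 -> 0 = 2/7
~(x_2 -> x_3) = ~2/7 = 5/7
x_1 | x_2 = 1/7 | 5/7 = 5/7
~(x_2 -> x_3) | (x_1 | x_2) = 5/7 | 5/7 = 5/7
((~x_2 -> x_1) & (x_3 | (x_2 | x_3))) -> (~(x_2 -> x_3) | (x_1 | x_2)) = 5/7 -> 5/7 = 1
~(((~x_2 -> x_1) & (x_3 | (x_2 | x_3))) -> (~(x_2 -> x_3) | (x_1 | x_2))) = ~1 = 0

0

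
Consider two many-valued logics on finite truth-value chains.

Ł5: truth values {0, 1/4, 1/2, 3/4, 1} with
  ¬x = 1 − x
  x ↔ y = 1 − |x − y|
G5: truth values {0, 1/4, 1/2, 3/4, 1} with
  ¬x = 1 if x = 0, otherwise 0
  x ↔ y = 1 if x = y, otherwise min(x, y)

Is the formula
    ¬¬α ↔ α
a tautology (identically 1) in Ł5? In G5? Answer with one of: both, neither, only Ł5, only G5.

only Ł5

In Ł5: every assignment gives 1 — tautology.
In G5: at α = 1/4 the value is 1/4 — not a tautology.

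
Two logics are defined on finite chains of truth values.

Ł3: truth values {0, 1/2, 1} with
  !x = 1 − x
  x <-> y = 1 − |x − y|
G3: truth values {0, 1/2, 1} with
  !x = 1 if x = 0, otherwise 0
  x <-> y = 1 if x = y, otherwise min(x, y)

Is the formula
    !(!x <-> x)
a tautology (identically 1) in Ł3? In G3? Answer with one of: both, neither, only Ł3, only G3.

only G3

In Ł3: at x = 1/2 the value is 0 — not a tautology.
In G3: every assignment gives 1 — tautology.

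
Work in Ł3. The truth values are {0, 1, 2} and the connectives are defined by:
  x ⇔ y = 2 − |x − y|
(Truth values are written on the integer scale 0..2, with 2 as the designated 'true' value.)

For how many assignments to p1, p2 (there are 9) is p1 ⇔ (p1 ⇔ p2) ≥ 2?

p1 = 0, p2 = 0 ↦ 0  <
p1 = 0, p2 = 1 ↦ 1  <
p1 = 0, p2 = 2 ↦ 2  ≥
p1 = 1, p2 = 0 ↦ 2  ≥
p1 = 1, p2 = 1 ↦ 1  <
p1 = 1, p2 = 2 ↦ 2  ≥
p1 = 2, p2 = 0 ↦ 0  <
p1 = 2, p2 = 1 ↦ 1  <
p1 = 2, p2 = 2 ↦ 2  ≥
So 4 of the 9 assignments meet the threshold.

4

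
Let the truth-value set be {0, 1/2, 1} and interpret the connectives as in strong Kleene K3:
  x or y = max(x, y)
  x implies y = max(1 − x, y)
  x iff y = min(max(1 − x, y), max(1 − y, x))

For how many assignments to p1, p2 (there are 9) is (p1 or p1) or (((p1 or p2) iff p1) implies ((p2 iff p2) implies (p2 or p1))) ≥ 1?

5

p1 = 0, p2 = 0 ↦ 0  <
p1 = 0, p2 = 1/2 ↦ 1/2  <
p1 = 0, p2 = 1 ↦ 1  ≥
p1 = 1/2, p2 = 0 ↦ 1/2  <
p1 = 1/2, p2 = 1/2 ↦ 1/2  <
p1 = 1/2, p2 = 1 ↦ 1  ≥
p1 = 1, p2 = 0 ↦ 1  ≥
p1 = 1, p2 = 1/2 ↦ 1  ≥
p1 = 1, p2 = 1 ↦ 1  ≥
So 5 of the 9 assignments meet the threshold.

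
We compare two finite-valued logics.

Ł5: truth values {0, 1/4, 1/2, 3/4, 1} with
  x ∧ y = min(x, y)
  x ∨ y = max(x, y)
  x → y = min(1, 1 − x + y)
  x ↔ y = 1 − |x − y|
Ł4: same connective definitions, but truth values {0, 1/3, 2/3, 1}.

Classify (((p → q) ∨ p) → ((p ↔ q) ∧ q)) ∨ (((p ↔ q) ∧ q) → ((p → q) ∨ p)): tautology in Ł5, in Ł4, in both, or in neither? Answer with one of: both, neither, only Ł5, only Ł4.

both

In Ł5: every assignment gives 1 — tautology.
In Ł4: every assignment gives 1 — tautology.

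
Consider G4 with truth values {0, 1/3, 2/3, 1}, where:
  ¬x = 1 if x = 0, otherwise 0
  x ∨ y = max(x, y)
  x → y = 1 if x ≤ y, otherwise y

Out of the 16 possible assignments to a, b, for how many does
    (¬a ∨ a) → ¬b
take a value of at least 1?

a = 0, b = 0 ↦ 1  ≥
a = 0, b = 1/3 ↦ 0  <
a = 0, b = 2/3 ↦ 0  <
a = 0, b = 1 ↦ 0  <
a = 1/3, b = 0 ↦ 1  ≥
a = 1/3, b = 1/3 ↦ 0  <
a = 1/3, b = 2/3 ↦ 0  <
a = 1/3, b = 1 ↦ 0  <
a = 2/3, b = 0 ↦ 1  ≥
a = 2/3, b = 1/3 ↦ 0  <
a = 2/3, b = 2/3 ↦ 0  <
a = 2/3, b = 1 ↦ 0  <
a = 1, b = 0 ↦ 1  ≥
a = 1, b = 1/3 ↦ 0  <
a = 1, b = 2/3 ↦ 0  <
a = 1, b = 1 ↦ 0  <
So 4 of the 16 assignments meet the threshold.

4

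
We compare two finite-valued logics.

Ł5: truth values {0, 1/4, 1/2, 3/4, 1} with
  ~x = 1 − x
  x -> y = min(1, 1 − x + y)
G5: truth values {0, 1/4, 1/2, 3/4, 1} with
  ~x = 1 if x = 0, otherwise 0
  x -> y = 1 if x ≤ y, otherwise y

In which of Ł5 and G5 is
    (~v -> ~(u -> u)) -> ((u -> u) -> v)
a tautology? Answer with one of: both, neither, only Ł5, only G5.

only Ł5

In Ł5: every assignment gives 1 — tautology.
In G5: at u = 0, v = 1/4 the value is 1/4 — not a tautology.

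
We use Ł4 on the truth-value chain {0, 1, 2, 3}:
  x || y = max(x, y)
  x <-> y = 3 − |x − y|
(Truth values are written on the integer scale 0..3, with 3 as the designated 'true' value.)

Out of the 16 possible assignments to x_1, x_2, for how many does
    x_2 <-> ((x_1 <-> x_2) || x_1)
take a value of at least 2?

8

x_1 = 0, x_2 = 0 ↦ 0  <
x_1 = 0, x_2 = 1 ↦ 2  ≥
x_1 = 0, x_2 = 2 ↦ 2  ≥
x_1 = 0, x_2 = 3 ↦ 0  <
x_1 = 1, x_2 = 0 ↦ 1  <
x_1 = 1, x_2 = 1 ↦ 1  <
x_1 = 1, x_2 = 2 ↦ 3  ≥
x_1 = 1, x_2 = 3 ↦ 1  <
x_1 = 2, x_2 = 0 ↦ 1  <
x_1 = 2, x_2 = 1 ↦ 2  ≥
x_1 = 2, x_2 = 2 ↦ 2  ≥
x_1 = 2, x_2 = 3 ↦ 2  ≥
x_1 = 3, x_2 = 0 ↦ 0  <
x_1 = 3, x_2 = 1 ↦ 1  <
x_1 = 3, x_2 = 2 ↦ 2  ≥
x_1 = 3, x_2 = 3 ↦ 3  ≥
So 8 of the 16 assignments meet the threshold.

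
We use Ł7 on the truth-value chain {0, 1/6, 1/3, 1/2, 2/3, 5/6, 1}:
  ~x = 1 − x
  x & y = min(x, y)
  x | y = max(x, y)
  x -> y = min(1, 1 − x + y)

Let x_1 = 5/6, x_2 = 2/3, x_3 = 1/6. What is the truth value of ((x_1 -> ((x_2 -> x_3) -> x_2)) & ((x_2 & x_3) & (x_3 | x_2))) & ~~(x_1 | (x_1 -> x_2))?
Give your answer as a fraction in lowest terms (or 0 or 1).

x_2 -> x_3 = 2/3 -> 1/6 = 1/2
(x_2 -> x_3) -> x_2 = 1/2 -> 2/3 = 1
x_1 -> ((x_2 -> x_3) -> x_2) = 5/6 -> 1 = 1
x_2 & x_3 = 2/3 & 1/6 = 1/6
x_3 | x_2 = 1/6 | 2/3 = 2/3
(x_2 & x_3) & (x_3 | x_2) = 1/6 & 2/3 = 1/6
(x_1 -> ((x_2 -> x_3) -> x_2)) & ((x_2 & x_3) & (x_3 | x_2)) = 1 & 1/6 = 1/6
x_1 -> x_2 = 5/6 -> 2/3 = 5/6
x_1 | (x_1 -> x_2) = 5/6 | 5/6 = 5/6
~(x_1 | (x_1 -> x_2)) = ~5/6 = 1/6
~~(x_1 | (x_1 -> x_2)) = ~1/6 = 5/6
((x_1 -> ((x_2 -> x_3) -> x_2)) & ((x_2 & x_3) & (x_3 | x_2))) & ~~(x_1 | (x_1 -> x_2)) = 1/6 & 5/6 = 1/6

1/6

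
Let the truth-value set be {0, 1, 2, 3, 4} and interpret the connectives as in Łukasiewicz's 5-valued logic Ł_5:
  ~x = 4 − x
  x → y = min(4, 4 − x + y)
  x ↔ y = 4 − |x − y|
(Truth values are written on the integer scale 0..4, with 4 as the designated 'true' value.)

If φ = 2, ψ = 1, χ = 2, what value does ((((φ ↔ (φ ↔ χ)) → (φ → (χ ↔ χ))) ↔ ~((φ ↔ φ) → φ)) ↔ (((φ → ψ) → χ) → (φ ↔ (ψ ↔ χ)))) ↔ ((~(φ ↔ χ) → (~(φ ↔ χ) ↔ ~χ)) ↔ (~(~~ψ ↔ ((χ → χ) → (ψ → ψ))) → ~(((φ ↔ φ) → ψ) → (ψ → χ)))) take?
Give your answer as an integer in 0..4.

3

φ ↔ χ = 2 ↔ 2 = 4
φ ↔ (φ ↔ χ) = 2 ↔ 4 = 2
χ ↔ χ = 2 ↔ 2 = 4
φ → (χ ↔ χ) = 2 → 4 = 4
(φ ↔ (φ ↔ χ)) → (φ → (χ ↔ χ)) = 2 → 4 = 4
φ ↔ φ = 2 ↔ 2 = 4
(φ ↔ φ) → φ = 4 → 2 = 2
~((φ ↔ φ) → φ) = ~2 = 2
((φ ↔ (φ ↔ χ)) → (φ → (χ ↔ χ))) ↔ ~((φ ↔ φ) → φ) = 4 ↔ 2 = 2
φ → ψ = 2 → 1 = 3
(φ → ψ) → χ = 3 → 2 = 3
ψ ↔ χ = 1 ↔ 2 = 3
φ ↔ (ψ ↔ χ) = 2 ↔ 3 = 3
((φ → ψ) → χ) → (φ ↔ (ψ ↔ χ)) = 3 → 3 = 4
(((φ ↔ (φ ↔ χ)) → (φ → (χ ↔ χ))) ↔ ~((φ ↔ φ) → φ)) ↔ (((φ → ψ) → χ) → (φ ↔ (ψ ↔ χ))) = 2 ↔ 4 = 2
φ ↔ χ = 2 ↔ 2 = 4
~(φ ↔ χ) = ~4 = 0
φ ↔ χ = 2 ↔ 2 = 4
~(φ ↔ χ) = ~4 = 0
~χ = ~2 = 2
~(φ ↔ χ) ↔ ~χ = 0 ↔ 2 = 2
~(φ ↔ χ) → (~(φ ↔ χ) ↔ ~χ) = 0 → 2 = 4
~ψ = ~1 = 3
~~ψ = ~3 = 1
χ → χ = 2 → 2 = 4
ψ → ψ = 1 → 1 = 4
(χ → χ) → (ψ → ψ) = 4 → 4 = 4
~~ψ ↔ ((χ → χ) → (ψ → ψ)) = 1 ↔ 4 = 1
~(~~ψ ↔ ((χ → χ) → (ψ → ψ))) = ~1 = 3
φ ↔ φ = 2 ↔ 2 = 4
(φ ↔ φ) → ψ = 4 → 1 = 1
ψ → χ = 1 → 2 = 4
((φ ↔ φ) → ψ) → (ψ → χ) = 1 → 4 = 4
~(((φ ↔ φ) → ψ) → (ψ → χ)) = ~4 = 0
~(~~ψ ↔ ((χ → χ) → (ψ → ψ))) → ~(((φ ↔ φ) → ψ) → (ψ → χ)) = 3 → 0 = 1
(~(φ ↔ χ) → (~(φ ↔ χ) ↔ ~χ)) ↔ (~(~~ψ ↔ ((χ → χ) → (ψ → ψ))) → ~(((φ ↔ φ) → ψ) → (ψ → χ))) = 4 ↔ 1 = 1
((((φ ↔ (φ ↔ χ)) → (φ → (χ ↔ χ))) ↔ ~((φ ↔ φ) → φ)) ↔ (((φ → ψ) → χ) → (φ ↔ (ψ ↔ χ)))) ↔ ((~(φ ↔ χ) → (~(φ ↔ χ) ↔ ~χ)) ↔ (~(~~ψ ↔ ((χ → χ) → (ψ → ψ))) → ~(((φ ↔ φ) → ψ) → (ψ → χ)))) = 2 ↔ 1 = 3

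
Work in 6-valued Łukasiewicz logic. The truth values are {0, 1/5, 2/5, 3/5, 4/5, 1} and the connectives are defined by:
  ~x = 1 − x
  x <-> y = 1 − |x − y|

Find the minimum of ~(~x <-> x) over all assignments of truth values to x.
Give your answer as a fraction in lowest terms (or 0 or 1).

1/5

Take x = 2/5:
~x = ~2/5 = 3/5
~x <-> x = 3/5 <-> 2/5 = 4/5
~(~x <-> x) = ~4/5 = 1/5
No assignment yields a value below 1/5, so this is the minimum.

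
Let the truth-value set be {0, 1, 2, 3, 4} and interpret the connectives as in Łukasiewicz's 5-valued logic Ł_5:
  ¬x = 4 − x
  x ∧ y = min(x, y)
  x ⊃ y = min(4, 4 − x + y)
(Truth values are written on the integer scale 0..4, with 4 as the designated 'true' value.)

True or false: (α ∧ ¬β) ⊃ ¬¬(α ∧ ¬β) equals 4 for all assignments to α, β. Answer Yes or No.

Yes

At α = 4, β = 3, for instance:
¬β = ¬3 = 1
α ∧ ¬β = 4 ∧ 1 = 1
¬(α ∧ ¬β) = ¬1 = 3
¬¬(α ∧ ¬β) = ¬3 = 1
(α ∧ ¬β) ⊃ ¬¬(α ∧ ¬β) = 1 ⊃ 1 = 4
and checking the remaining 24 assignments likewise gives ≥ 4 in every case.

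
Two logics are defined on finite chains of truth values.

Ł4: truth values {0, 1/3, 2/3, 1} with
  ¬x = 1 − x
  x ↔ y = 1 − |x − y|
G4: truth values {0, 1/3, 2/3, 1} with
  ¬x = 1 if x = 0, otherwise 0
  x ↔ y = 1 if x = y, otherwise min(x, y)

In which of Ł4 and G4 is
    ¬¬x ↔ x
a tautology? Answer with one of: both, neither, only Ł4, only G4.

In Ł4: every assignment gives 1 — tautology.
In G4: at x = 1/3 the value is 1/3 — not a tautology.

only Ł4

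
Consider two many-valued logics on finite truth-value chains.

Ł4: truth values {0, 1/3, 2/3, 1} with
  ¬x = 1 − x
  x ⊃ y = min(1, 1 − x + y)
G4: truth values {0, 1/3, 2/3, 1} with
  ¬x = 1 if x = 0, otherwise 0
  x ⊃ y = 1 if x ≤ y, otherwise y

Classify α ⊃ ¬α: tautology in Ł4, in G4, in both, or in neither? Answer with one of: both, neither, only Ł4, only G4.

In Ł4: at α = 2/3 the value is 2/3 — not a tautology.
In G4: at α = 1/3 the value is 0 — not a tautology.

neither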